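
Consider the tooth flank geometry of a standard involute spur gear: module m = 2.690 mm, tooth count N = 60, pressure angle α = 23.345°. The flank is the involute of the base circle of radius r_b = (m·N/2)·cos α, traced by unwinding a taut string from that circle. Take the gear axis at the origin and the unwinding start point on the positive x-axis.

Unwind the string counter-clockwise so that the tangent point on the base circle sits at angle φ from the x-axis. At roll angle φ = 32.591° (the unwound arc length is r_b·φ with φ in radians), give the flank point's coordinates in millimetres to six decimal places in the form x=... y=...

x=85.127944 y=4.400142

pitch radius r_p = m·N/2 = 2.690·60/2 = 80.700000
base radius r_b = r_p·cos α = 80.700000·cos 23.345° = 74.093530
roll angle φ = 32.591° = 0.56882026 rad
x = r_b·(cos φ + φ·sin φ) = 74.093530·(0.84253702 + 0.56882026·0.53863845) = 85.127944
y = r_b·(sin φ − φ·cos φ) = 74.093530·(0.53863845 − 0.56882026·0.84253702) = 4.400142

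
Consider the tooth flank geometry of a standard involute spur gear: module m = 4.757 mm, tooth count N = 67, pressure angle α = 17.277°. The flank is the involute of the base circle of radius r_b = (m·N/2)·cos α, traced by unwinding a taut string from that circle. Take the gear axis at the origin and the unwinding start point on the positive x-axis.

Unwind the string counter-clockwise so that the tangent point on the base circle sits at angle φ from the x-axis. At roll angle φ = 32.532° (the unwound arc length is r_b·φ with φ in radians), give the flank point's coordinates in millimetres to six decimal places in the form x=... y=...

pitch radius r_p = m·N/2 = 4.757·67/2 = 159.359500
base radius r_b = r_p·cos α = 159.359500·cos 17.277° = 152.169215
roll angle φ = 32.532° = 0.56779051 rad
x = r_b·(cos φ + φ·sin φ) = 152.169215·(0.84309123 + 0.56779051·0.53777056) = 174.756034
y = r_b·(sin φ − φ·cos φ) = 152.169215·(0.53777056 − 0.56779051·0.84309123) = 8.988843

x=174.756034 y=8.988843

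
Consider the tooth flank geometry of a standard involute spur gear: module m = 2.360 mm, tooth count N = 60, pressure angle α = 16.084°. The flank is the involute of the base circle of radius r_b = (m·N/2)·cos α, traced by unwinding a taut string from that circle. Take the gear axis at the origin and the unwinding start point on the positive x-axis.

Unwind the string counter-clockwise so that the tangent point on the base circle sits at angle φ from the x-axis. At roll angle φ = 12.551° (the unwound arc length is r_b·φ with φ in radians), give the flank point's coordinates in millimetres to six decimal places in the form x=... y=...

pitch radius r_p = m·N/2 = 2.360·60/2 = 70.800000
base radius r_b = r_p·cos α = 70.800000·cos 16.084° = 68.028644
roll angle φ = 12.551° = 0.21905627 rad
x = r_b·(cos φ + φ·sin φ) = 68.028644·(0.97610296 + 0.21905627·0.21730855) = 69.641315
y = r_b·(sin φ − φ·cos φ) = 68.028644·(0.21730855 − 0.21905627·0.97610296) = 0.237221

x=69.641315 y=0.237221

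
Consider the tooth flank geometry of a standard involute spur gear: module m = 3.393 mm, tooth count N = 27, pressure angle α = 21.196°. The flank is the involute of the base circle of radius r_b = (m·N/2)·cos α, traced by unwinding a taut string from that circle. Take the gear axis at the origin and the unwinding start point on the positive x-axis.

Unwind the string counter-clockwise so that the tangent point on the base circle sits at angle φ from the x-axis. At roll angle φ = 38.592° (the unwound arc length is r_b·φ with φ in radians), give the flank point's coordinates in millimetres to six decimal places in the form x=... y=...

pitch radius r_p = m·N/2 = 3.393·27/2 = 45.805500
base radius r_b = r_p·cos α = 45.805500·cos 21.196° = 42.706714
roll angle φ = 38.592° = 0.67355746 rad
x = r_b·(cos φ + φ·sin φ) = 42.706714·(0.78160757 + 0.67355746·0.62377047) = 51.322915
y = r_b·(sin φ − φ·cos φ) = 42.706714·(0.62377047 − 0.67355746·0.78160757) = 4.155912

x=51.322915 y=4.155912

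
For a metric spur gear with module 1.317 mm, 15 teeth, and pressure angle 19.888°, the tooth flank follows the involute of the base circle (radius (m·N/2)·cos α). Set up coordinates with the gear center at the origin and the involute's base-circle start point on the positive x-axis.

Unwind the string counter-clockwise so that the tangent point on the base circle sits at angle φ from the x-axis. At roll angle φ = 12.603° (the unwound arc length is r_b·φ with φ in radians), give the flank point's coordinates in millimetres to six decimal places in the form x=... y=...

x=9.510395 y=0.032792

pitch radius r_p = m·N/2 = 1.317·15/2 = 9.877500
base radius r_b = r_p·cos α = 9.877500·cos 19.888° = 9.288400
roll angle φ = 12.603° = 0.21996385 rad
x = r_b·(cos φ + φ·sin φ) = 9.288400·(0.97590534 + 0.21996385·0.21819434) = 9.510395
y = r_b·(sin φ − φ·cos φ) = 9.288400·(0.21819434 − 0.21996385·0.97590534) = 0.032792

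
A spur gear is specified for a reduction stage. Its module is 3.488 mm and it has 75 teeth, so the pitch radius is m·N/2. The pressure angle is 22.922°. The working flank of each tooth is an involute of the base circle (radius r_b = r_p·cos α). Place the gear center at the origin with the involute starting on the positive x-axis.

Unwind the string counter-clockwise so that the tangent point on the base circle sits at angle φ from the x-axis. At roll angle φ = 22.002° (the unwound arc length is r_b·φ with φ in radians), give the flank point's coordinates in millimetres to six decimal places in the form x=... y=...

x=129.029178 y=2.240598

pitch radius r_p = m·N/2 = 3.488·75/2 = 130.800000
base radius r_b = r_p·cos α = 130.800000·cos 22.922° = 120.471499
roll angle φ = 22.002° = 0.38400734 rad
x = r_b·(cos φ + φ·sin φ) = 120.471499·(0.92717078 + 0.38400734·0.37463896) = 129.029178
y = r_b·(sin φ − φ·cos φ) = 120.471499·(0.37463896 − 0.38400734·0.92717078) = 2.240598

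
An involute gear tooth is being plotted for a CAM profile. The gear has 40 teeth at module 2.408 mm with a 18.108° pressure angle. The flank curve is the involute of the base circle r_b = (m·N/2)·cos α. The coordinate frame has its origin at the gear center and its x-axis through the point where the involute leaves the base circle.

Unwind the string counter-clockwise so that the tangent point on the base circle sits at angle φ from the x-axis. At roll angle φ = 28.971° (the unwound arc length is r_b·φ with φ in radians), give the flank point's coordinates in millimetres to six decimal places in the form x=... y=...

x=51.257644 y=1.922573

pitch radius r_p = m·N/2 = 2.408·40/2 = 48.160000
base radius r_b = r_p·cos α = 48.160000·cos 18.108° = 45.774748
roll angle φ = 28.971° = 0.50563934 rad
x = r_b·(cos φ + φ·sin φ) = 45.774748·(0.87486498 + 0.50563934·0.48436687) = 51.257644
y = r_b·(sin φ − φ·cos φ) = 45.774748·(0.48436687 − 0.50563934·0.87486498) = 1.922573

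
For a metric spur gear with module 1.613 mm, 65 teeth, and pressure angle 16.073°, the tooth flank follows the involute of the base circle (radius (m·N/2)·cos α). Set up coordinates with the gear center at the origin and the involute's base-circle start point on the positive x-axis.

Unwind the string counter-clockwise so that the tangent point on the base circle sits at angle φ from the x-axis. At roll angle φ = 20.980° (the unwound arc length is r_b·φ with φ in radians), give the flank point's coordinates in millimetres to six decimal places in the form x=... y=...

x=53.637970 y=0.813380

pitch radius r_p = m·N/2 = 1.613·65/2 = 52.422500
base radius r_b = r_p·cos α = 52.422500·cos 16.073° = 50.373290
roll angle φ = 20.980° = 0.36617008 rad
x = r_b·(cos φ + φ·sin φ) = 50.373290·(0.93370546 + 0.36617008·0.35804205) = 53.637970
y = r_b·(sin φ − φ·cos φ) = 50.373290·(0.35804205 − 0.36617008·0.93370546) = 0.813380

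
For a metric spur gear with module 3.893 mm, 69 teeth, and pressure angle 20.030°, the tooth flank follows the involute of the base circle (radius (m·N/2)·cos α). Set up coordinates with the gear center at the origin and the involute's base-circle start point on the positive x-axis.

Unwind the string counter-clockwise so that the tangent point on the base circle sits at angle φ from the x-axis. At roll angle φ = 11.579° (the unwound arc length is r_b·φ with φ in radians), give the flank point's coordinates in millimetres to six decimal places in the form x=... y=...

pitch radius r_p = m·N/2 = 3.893·69/2 = 134.308500
base radius r_b = r_p·cos α = 134.308500·cos 20.030° = 126.184637
roll angle φ = 11.579° = 0.20209167 rad
x = r_b·(cos φ + φ·sin φ) = 126.184637·(0.97964888 + 0.20209167·0.20071887) = 128.735143
y = r_b·(sin φ − φ·cos φ) = 126.184637·(0.20071887 − 0.20209167·0.97964888) = 0.345745

x=128.735143 y=0.345745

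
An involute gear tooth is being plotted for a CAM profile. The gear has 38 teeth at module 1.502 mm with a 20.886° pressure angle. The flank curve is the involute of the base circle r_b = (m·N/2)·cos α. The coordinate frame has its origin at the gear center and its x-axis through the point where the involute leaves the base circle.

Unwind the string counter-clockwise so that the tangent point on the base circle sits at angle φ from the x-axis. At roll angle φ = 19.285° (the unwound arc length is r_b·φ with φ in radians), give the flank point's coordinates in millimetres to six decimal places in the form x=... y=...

pitch radius r_p = m·N/2 = 1.502·38/2 = 28.538000
base radius r_b = r_p·cos α = 28.538000·cos 20.886° = 26.662814
roll angle φ = 19.285° = 0.33658675 rad
x = r_b·(cos φ + φ·sin φ) = 26.662814·(0.94388745 + 0.33658675·0.33026729) = 28.130630
y = r_b·(sin φ − φ·cos φ) = 26.662814·(0.33026729 − 0.33658675·0.94388745) = 0.335079

x=28.130630 y=0.335079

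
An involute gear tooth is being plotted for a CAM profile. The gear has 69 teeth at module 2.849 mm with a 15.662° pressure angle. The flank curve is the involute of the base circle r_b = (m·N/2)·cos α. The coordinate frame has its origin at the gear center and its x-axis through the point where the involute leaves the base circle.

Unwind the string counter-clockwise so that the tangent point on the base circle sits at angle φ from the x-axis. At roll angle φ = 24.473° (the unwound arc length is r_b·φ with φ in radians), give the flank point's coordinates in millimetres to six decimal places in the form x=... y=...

x=102.884610 y=2.413837

pitch radius r_p = m·N/2 = 2.849·69/2 = 98.290500
base radius r_b = r_p·cos α = 98.290500·cos 15.662° = 94.641072
roll angle φ = 24.473° = 0.42713443 rad
x = r_b·(cos φ + φ·sin φ) = 94.641072·(0.91015659 + 0.42713443·0.41426439) = 102.884610
y = r_b·(sin φ − φ·cos φ) = 94.641072·(0.41426439 − 0.42713443·0.91015659) = 2.413837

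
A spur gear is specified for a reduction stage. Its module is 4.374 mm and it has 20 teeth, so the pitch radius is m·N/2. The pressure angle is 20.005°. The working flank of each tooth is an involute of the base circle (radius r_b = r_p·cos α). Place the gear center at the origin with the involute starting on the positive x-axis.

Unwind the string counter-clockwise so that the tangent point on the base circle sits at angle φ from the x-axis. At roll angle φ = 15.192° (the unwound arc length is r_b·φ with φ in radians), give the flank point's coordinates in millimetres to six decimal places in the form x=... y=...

pitch radius r_p = m·N/2 = 4.374·20/2 = 43.740000
base radius r_b = r_p·cos α = 43.740000·cos 20.005° = 41.100850
roll angle φ = 15.192° = 0.26515042 rad
x = r_b·(cos φ + φ·sin φ) = 41.100850·(0.96505309 + 0.26515042·0.26205443) = 42.520347
y = r_b·(sin φ − φ·cos φ) = 41.100850·(0.26205443 − 0.26515042·0.96505309) = 0.253601

x=42.520347 y=0.253601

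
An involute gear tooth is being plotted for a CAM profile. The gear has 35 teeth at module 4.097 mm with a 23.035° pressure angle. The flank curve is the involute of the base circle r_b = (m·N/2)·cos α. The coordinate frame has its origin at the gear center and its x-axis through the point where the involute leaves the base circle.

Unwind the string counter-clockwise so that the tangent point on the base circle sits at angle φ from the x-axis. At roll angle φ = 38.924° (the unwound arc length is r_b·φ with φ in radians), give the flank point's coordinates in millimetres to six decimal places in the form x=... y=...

x=79.494253 y=6.582686

pitch radius r_p = m·N/2 = 4.097·35/2 = 71.697500
base radius r_b = r_p·cos α = 71.697500·cos 23.035° = 65.980771
roll angle φ = 38.924° = 0.67935196 rad
x = r_b·(cos φ + φ·sin φ) = 65.980771·(0.77798004 + 0.67935196·0.62828899) = 79.494253
y = r_b·(sin φ − φ·cos φ) = 65.980771·(0.62828899 − 0.67935196·0.77798004) = 6.582686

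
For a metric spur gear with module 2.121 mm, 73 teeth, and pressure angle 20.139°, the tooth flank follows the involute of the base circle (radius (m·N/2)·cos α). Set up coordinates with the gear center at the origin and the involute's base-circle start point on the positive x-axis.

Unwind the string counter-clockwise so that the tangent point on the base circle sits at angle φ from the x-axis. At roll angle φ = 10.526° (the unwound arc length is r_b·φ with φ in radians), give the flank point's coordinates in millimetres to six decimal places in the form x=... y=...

x=73.899486 y=0.149716

pitch radius r_p = m·N/2 = 2.121·73/2 = 77.416500
base radius r_b = r_p·cos α = 77.416500·cos 20.139° = 72.683264
roll angle φ = 10.526° = 0.18371336 rad
x = r_b·(cos φ + φ·sin φ) = 72.683264·(0.98317211 + 0.18371336·0.18268169) = 73.899486
y = r_b·(sin φ − φ·cos φ) = 72.683264·(0.18268169 − 0.18371336·0.98317211) = 0.149716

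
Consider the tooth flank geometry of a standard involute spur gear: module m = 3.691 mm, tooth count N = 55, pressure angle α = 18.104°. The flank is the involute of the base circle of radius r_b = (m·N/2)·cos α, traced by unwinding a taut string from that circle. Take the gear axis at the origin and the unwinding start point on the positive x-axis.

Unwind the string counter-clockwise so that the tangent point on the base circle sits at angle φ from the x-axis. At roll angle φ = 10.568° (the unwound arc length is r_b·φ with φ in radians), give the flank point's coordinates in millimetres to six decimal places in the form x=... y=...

pitch radius r_p = m·N/2 = 3.691·55/2 = 101.502500
base radius r_b = r_p·cos α = 101.502500·cos 18.104° = 96.477521
roll angle φ = 10.568° = 0.18444640 rad
x = r_b·(cos φ + φ·sin φ) = 96.477521·(0.98303793 + 0.18444640·0.18340235) = 98.104695
y = r_b·(sin φ − φ·cos φ) = 96.477521·(0.18340235 − 0.18444640·0.98303793) = 0.201112

x=98.104695 y=0.201112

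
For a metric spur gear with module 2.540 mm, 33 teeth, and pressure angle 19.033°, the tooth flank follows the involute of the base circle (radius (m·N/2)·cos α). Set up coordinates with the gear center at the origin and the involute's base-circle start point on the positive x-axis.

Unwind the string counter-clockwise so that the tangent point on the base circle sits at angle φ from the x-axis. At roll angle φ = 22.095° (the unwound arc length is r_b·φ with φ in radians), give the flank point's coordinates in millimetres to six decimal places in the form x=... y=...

pitch radius r_p = m·N/2 = 2.540·33/2 = 41.910000
base radius r_b = r_p·cos α = 41.910000·cos 19.033° = 39.618818
roll angle φ = 22.095° = 0.38563050 rad
x = r_b·(cos φ + φ·sin φ) = 39.618818·(0.92656146 + 0.38563050·0.37614341) = 42.456073
y = r_b·(sin φ − φ·cos φ) = 39.618818·(0.37614341 − 0.38563050·0.92656146) = 0.746143

x=42.456073 y=0.746143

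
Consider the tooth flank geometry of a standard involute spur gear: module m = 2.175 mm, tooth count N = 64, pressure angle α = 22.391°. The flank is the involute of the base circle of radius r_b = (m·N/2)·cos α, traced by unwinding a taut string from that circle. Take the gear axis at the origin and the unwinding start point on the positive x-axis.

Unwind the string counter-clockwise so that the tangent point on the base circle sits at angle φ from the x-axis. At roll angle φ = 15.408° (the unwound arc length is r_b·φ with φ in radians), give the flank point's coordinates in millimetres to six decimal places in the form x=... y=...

pitch radius r_p = m·N/2 = 2.175·64/2 = 69.600000
base radius r_b = r_p·cos α = 69.600000·cos 22.391° = 64.352569
roll angle φ = 15.408° = 0.26892033 rad
x = r_b·(cos φ + φ·sin φ) = 64.352569·(0.96405832 + 0.26892033·0.26569073) = 66.637597
y = r_b·(sin φ − φ·cos φ) = 64.352569·(0.26569073 − 0.26892033·0.96405832) = 0.414163

x=66.637597 y=0.414163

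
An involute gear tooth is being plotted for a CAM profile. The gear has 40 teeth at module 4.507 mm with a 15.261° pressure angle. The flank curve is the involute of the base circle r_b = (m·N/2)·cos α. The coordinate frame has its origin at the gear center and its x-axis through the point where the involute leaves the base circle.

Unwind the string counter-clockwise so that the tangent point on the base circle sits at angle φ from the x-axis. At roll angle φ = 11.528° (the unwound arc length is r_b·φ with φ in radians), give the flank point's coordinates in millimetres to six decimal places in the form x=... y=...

pitch radius r_p = m·N/2 = 4.507·40/2 = 90.140000
base radius r_b = r_p·cos α = 90.140000·cos 15.261° = 86.961376
roll angle φ = 11.528° = 0.20120156 rad
x = r_b·(cos φ + φ·sin φ) = 86.961376·(0.97982716 + 0.20120156·0.19984679) = 88.703790
y = r_b·(sin φ − φ·cos φ) = 86.961376·(0.19984679 − 0.20120156·0.97982716) = 0.235147

x=88.703790 y=0.235147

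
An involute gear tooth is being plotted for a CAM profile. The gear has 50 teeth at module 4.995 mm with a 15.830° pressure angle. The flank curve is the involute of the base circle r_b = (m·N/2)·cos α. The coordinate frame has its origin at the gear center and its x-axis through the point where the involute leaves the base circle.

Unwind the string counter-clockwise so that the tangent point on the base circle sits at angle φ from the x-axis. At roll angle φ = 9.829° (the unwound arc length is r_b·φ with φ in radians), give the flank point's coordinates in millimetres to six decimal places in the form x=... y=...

x=121.893947 y=0.201579

pitch radius r_p = m·N/2 = 4.995·50/2 = 124.875000
base radius r_b = r_p·cos α = 124.875000·cos 15.830° = 120.139153
roll angle φ = 9.829° = 0.17154841 rad
x = r_b·(cos φ + φ·sin φ) = 120.139153·(0.98532162 + 0.17154841·0.17070824) = 121.893947
y = r_b·(sin φ − φ·cos φ) = 120.139153·(0.17070824 − 0.17154841·0.98532162) = 0.201579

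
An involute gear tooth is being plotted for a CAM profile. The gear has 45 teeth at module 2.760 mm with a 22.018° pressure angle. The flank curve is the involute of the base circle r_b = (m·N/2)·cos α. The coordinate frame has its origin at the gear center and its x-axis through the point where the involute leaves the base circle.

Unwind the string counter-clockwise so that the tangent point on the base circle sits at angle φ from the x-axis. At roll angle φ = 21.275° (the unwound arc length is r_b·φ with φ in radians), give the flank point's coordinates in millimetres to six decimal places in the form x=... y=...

pitch radius r_p = m·N/2 = 2.760·45/2 = 62.100000
base radius r_b = r_p·cos α = 62.100000·cos 22.018° = 57.570806
roll angle φ = 21.275° = 0.37131880 rad
x = r_b·(cos φ + φ·sin φ) = 57.570806·(0.93184964 + 0.37131880·0.36284467) = 61.403910
y = r_b·(sin φ − φ·cos φ) = 57.570806·(0.36284467 − 0.37131880·0.93184964) = 0.968996

x=61.403910 y=0.968996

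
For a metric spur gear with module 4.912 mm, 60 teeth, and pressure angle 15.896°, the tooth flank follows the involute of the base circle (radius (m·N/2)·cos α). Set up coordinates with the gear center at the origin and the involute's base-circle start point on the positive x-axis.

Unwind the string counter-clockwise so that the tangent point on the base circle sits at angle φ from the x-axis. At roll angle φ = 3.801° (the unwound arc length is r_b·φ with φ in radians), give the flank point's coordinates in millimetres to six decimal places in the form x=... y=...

x=142.036540 y=0.013787

pitch radius r_p = m·N/2 = 4.912·60/2 = 147.360000
base radius r_b = r_p·cos α = 147.360000·cos 15.896° = 141.725017
roll angle φ = 3.801° = 0.06633996 rad
x = r_b·(cos φ + φ·sin φ) = 141.725017·(0.99780031 + 0.06633996·0.06629132) = 142.036540
y = r_b·(sin φ − φ·cos φ) = 141.725017·(0.06629132 − 0.06633996·0.99780031) = 0.013787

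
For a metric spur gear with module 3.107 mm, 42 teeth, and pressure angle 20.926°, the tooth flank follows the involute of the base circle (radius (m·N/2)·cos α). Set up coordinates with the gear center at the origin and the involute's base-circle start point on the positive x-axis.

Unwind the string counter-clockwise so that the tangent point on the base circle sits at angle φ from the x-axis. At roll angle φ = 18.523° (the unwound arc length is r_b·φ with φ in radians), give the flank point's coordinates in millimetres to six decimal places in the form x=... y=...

x=64.045484 y=0.679245

pitch radius r_p = m·N/2 = 3.107·42/2 = 65.247000
base radius r_b = r_p·cos α = 65.247000·cos 20.926° = 60.943471
roll angle φ = 18.523° = 0.32328734 rad
x = r_b·(cos φ + φ·sin φ) = 60.943471·(0.94819620 + 0.32328734·0.31768531) = 64.045484
y = r_b·(sin φ − φ·cos φ) = 60.943471·(0.31768531 − 0.32328734·0.94819620) = 0.679245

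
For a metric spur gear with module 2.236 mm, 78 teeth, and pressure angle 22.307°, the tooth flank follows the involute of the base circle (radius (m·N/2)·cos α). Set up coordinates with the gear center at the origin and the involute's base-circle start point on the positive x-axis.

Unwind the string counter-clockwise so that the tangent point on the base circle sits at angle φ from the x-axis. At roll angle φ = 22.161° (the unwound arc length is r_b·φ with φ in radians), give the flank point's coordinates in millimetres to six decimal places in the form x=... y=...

pitch radius r_p = m·N/2 = 2.236·78/2 = 87.204000
base radius r_b = r_p·cos α = 87.204000·cos 22.307° = 80.677945
roll angle φ = 22.161° = 0.38678242 rad
x = r_b·(cos φ + φ·sin φ) = 80.677945·(0.92612756 + 0.38678242·0.37721048) = 86.488850
y = r_b·(sin φ − φ·cos φ) = 80.677945·(0.37721048 − 0.38678242·0.92612756) = 1.532931

x=86.488850 y=1.532931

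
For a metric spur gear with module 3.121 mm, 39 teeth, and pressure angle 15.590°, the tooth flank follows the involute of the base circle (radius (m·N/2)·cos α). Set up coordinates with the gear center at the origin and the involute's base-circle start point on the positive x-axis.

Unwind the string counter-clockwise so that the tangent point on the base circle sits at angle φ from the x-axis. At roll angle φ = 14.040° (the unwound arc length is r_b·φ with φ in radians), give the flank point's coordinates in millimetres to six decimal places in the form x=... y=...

pitch radius r_p = m·N/2 = 3.121·39/2 = 60.859500
base radius r_b = r_p·cos α = 60.859500·cos 15.590° = 58.620448
roll angle φ = 14.040° = 0.24504423 rad
x = r_b·(cos φ + φ·sin φ) = 58.620448·(0.97012660 + 0.24504423·0.24259923) = 60.354097
y = r_b·(sin φ − φ·cos φ) = 58.620448·(0.24259923 − 0.24504423·0.97012660) = 0.285793

x=60.354097 y=0.285793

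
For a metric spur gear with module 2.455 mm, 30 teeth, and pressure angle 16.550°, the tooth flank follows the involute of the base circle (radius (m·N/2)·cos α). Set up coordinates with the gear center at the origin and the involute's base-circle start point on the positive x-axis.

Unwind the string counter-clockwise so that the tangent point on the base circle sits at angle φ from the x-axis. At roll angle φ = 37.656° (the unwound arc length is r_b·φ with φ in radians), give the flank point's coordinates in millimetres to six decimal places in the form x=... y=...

x=42.119310 y=3.198192

pitch radius r_p = m·N/2 = 2.455·30/2 = 36.825000
base radius r_b = r_p·cos α = 36.825000·cos 16.550° = 35.299396
roll angle φ = 37.656° = 0.65722118 rad
x = r_b·(cos φ + φ·sin φ) = 35.299396·(0.79169292 + 0.65722118·0.61091924) = 42.119310
y = r_b·(sin φ − φ·cos φ) = 35.299396·(0.61091924 − 0.65722118·0.79169292) = 3.198192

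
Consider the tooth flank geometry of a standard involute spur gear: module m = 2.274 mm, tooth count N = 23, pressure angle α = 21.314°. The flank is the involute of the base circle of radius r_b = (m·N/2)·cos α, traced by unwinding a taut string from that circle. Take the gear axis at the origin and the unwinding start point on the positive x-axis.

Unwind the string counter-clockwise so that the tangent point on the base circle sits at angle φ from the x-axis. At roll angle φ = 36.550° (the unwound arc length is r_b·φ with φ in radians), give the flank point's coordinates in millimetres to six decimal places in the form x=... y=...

x=28.826317 y=2.023554

pitch radius r_p = m·N/2 = 2.274·23/2 = 26.151000
base radius r_b = r_p·cos α = 26.151000·cos 21.314° = 24.362335
roll angle φ = 36.550° = 0.63791784 rad
x = r_b·(cos φ + φ·sin φ) = 24.362335·(0.80333747 + 0.63791784·0.59552406) = 28.826317
y = r_b·(sin φ − φ·cos φ) = 24.362335·(0.59552406 − 0.63791784·0.80333747) = 2.023554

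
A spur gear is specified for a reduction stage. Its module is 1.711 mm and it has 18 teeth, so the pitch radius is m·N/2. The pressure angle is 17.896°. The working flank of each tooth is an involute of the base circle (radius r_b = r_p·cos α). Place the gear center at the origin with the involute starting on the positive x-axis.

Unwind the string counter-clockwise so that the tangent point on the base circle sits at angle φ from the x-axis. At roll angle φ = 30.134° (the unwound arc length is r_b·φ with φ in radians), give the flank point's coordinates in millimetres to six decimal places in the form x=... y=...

x=16.542633 y=0.691153

pitch radius r_p = m·N/2 = 1.711·18/2 = 15.399000
base radius r_b = r_p·cos α = 15.399000·cos 17.896° = 14.653933
roll angle φ = 30.134° = 0.52593752 rad
x = r_b·(cos φ + φ·sin φ) = 14.653933·(0.86485367 + 0.52593752·0.50202404) = 16.542633
y = r_b·(sin φ − φ·cos φ) = 14.653933·(0.50202404 − 0.52593752·0.86485367) = 0.691153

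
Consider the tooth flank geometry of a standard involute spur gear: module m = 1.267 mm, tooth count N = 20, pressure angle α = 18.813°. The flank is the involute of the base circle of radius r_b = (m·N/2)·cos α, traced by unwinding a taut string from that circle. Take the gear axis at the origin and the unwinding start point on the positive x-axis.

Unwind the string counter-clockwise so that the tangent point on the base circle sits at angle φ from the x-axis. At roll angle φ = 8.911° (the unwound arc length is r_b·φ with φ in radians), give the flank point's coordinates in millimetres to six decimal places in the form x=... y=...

pitch radius r_p = m·N/2 = 1.267·20/2 = 12.670000
base radius r_b = r_p·cos α = 12.670000·cos 18.813° = 11.993119
roll angle φ = 8.911° = 0.15552629 rad
x = r_b·(cos φ + φ·sin φ) = 11.993119·(0.98793015 + 0.15552629·0.15490006) = 12.137291
y = r_b·(sin φ − φ·cos φ) = 11.993119·(0.15490006 − 0.15552629·0.98793015) = 0.015003

x=12.137291 y=0.015003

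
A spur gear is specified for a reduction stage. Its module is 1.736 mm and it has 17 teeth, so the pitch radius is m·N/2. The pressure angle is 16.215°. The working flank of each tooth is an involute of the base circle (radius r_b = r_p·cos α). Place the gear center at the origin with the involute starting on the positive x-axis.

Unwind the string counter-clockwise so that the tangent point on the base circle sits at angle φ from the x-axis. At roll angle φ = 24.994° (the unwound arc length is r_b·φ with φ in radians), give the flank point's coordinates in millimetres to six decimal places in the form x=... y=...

pitch radius r_p = m·N/2 = 1.736·17/2 = 14.756000
base radius r_b = r_p·cos α = 14.756000·cos 16.215° = 14.169015
roll angle φ = 24.994° = 0.43622759 rad
x = r_b·(cos φ + φ·sin φ) = 14.169015·(0.90635204 + 0.43622759·0.42252335) = 15.453697
y = r_b·(sin φ − φ·cos φ) = 14.169015·(0.42252335 − 0.43622759·0.90635204) = 0.384655

x=15.453697 y=0.384655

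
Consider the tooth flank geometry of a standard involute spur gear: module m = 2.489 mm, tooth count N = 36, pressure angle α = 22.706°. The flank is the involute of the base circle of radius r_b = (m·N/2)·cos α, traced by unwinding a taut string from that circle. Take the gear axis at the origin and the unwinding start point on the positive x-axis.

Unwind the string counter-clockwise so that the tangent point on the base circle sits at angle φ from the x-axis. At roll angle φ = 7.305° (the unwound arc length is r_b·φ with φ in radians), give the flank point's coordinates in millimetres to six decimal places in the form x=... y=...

x=41.664291 y=0.028505

pitch radius r_p = m·N/2 = 2.489·36/2 = 44.802000
base radius r_b = r_p·cos α = 44.802000·cos 22.706° = 41.329741
roll angle φ = 7.305° = 0.12749630 rad
x = r_b·(cos φ + φ·sin φ) = 41.329741·(0.99188335 + 0.12749630·0.12715117) = 41.664291
y = r_b·(sin φ − φ·cos φ) = 41.329741·(0.12715117 − 0.12749630·0.99188335) = 0.028505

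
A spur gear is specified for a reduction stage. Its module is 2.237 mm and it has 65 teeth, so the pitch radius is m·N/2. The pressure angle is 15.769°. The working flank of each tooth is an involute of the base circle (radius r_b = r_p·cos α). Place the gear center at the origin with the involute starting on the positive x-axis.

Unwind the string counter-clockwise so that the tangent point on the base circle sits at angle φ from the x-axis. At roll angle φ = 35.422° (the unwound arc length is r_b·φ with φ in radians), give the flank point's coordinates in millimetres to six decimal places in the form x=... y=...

pitch radius r_p = m·N/2 = 2.237·65/2 = 72.702500
base radius r_b = r_p·cos α = 72.702500·cos 15.769° = 69.966354
roll angle φ = 35.422° = 0.61823053 rad
x = r_b·(cos φ + φ·sin φ) = 69.966354·(0.81490531 + 0.61823053·0.57959412) = 82.086491
y = r_b·(sin φ − φ·cos φ) = 69.966354·(0.57959412 − 0.61823053·0.81490531) = 5.303084

x=82.086491 y=5.303084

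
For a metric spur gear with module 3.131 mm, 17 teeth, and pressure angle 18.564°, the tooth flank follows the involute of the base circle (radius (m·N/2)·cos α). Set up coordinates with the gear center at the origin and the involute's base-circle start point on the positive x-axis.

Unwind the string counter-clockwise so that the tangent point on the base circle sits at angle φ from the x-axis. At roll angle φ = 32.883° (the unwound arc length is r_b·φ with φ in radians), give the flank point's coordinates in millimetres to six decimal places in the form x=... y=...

x=29.047763 y=1.537972

pitch radius r_p = m·N/2 = 3.131·17/2 = 26.613500
base radius r_b = r_p·cos α = 26.613500·cos 18.564° = 25.228763
roll angle φ = 32.883° = 0.57391662 rad
x = r_b·(cos φ + φ·sin φ) = 25.228763·(0.83978099 + 0.57391662·0.54292531) = 29.047763
y = r_b·(sin φ − φ·cos φ) = 25.228763·(0.54292531 − 0.57391662·0.83978099) = 1.537972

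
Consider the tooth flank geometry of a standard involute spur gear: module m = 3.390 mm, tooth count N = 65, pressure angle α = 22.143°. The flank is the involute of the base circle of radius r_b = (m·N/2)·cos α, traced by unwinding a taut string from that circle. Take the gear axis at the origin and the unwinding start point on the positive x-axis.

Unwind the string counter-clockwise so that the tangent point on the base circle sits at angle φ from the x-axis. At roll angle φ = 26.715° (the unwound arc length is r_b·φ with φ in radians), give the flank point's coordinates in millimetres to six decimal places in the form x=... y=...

x=112.546376 y=3.373763

pitch radius r_p = m·N/2 = 3.390·65/2 = 110.175000
base radius r_b = r_p·cos α = 110.175000·cos 22.143° = 102.049155
roll angle φ = 26.715° = 0.46626471 rad
x = r_b·(cos φ + φ·sin φ) = 102.049155·(0.89325373 + 0.46626471·0.44955287) = 112.546376
y = r_b·(sin φ − φ·cos φ) = 102.049155·(0.44955287 − 0.46626471·0.89325373) = 3.373763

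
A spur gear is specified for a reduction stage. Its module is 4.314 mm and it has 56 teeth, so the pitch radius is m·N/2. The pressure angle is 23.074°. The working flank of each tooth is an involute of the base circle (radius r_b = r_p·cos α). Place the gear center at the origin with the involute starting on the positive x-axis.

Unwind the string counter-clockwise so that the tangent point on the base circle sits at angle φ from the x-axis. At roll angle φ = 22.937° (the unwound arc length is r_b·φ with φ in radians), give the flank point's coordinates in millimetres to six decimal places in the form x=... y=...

x=119.679754 y=2.338678

pitch radius r_p = m·N/2 = 4.314·56/2 = 120.792000
base radius r_b = r_p·cos α = 120.792000·cos 23.074° = 111.128572
roll angle φ = 22.937° = 0.40032617 rad
x = r_b·(cos φ + φ·sin φ) = 111.128572·(0.92093393 + 0.40032617·0.38971874) = 119.679754
y = r_b·(sin φ − φ·cos φ) = 111.128572·(0.38971874 − 0.40032617·0.92093393) = 2.338678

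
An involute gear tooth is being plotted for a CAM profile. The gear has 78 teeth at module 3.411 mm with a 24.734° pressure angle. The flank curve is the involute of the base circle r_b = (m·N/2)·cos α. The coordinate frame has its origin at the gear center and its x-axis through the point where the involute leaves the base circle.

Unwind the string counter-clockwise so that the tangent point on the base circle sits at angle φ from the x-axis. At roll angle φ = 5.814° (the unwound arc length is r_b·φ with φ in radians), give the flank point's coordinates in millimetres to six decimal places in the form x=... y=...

pitch radius r_p = m·N/2 = 3.411·78/2 = 133.029000
base radius r_b = r_p·cos α = 133.029000·cos 24.734° = 120.824926
roll angle φ = 5.814° = 0.10147344 rad
x = r_b·(cos φ + φ·sin φ) = 120.824926·(0.99485599 + 0.10147344·0.10129939) = 121.445384
y = r_b·(sin φ − φ·cos φ) = 120.824926·(0.10129939 − 0.10147344·0.99485599) = 0.042038

x=121.445384 y=0.042038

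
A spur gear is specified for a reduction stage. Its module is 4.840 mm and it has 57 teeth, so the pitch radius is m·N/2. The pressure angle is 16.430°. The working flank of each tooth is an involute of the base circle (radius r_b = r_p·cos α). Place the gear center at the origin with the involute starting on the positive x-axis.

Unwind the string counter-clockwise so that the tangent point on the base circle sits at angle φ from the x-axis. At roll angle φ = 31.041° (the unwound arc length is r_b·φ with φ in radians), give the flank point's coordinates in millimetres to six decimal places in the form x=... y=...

pitch radius r_p = m·N/2 = 4.840·57/2 = 137.940000
base radius r_b = r_p·cos α = 137.940000·cos 16.430° = 132.307359
roll angle φ = 31.041° = 0.54176765 rad
x = r_b·(cos φ + φ·sin φ) = 132.307359·(0.85679853 + 0.54176765·0.51565132) = 150.322559
y = r_b·(sin φ − φ·cos φ) = 132.307359·(0.51565132 − 0.54176765·0.85679853) = 6.809277

x=150.322559 y=6.809277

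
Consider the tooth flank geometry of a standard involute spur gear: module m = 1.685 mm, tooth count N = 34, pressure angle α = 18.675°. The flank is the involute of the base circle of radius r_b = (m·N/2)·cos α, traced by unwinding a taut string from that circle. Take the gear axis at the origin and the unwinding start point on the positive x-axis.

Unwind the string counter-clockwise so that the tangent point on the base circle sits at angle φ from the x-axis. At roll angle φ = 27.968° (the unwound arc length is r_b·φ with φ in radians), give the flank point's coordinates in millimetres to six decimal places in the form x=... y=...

pitch radius r_p = m·N/2 = 1.685·34/2 = 28.645000
base radius r_b = r_p·cos α = 28.645000·cos 18.675° = 27.136843
roll angle φ = 27.968° = 0.48813369 rad
x = r_b·(cos φ + φ·sin φ) = 27.136843·(0.88320966 + 0.48813369·0.46897836) = 30.179800
y = r_b·(sin φ − φ·cos φ) = 27.136843·(0.46897836 − 0.48813369·0.88320966) = 1.027237

x=30.179800 y=1.027237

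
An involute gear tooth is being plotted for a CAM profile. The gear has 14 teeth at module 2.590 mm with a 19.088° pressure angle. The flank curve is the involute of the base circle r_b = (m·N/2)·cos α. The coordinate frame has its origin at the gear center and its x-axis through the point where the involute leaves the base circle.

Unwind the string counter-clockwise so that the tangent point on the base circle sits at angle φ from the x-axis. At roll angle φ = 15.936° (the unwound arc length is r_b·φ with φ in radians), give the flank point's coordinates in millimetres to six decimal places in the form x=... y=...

pitch radius r_p = m·N/2 = 2.590·14/2 = 18.130000
base radius r_b = r_p·cos α = 18.130000·cos 19.088° = 17.133166
roll angle φ = 15.936° = 0.27813567 rad
x = r_b·(cos φ + φ·sin φ) = 17.133166·(0.96156899 + 0.27813567·0.27456344) = 17.783110
y = r_b·(sin φ − φ·cos φ) = 17.133166·(0.27456344 − 0.27813567·0.96156899) = 0.121933

x=17.783110 y=0.121933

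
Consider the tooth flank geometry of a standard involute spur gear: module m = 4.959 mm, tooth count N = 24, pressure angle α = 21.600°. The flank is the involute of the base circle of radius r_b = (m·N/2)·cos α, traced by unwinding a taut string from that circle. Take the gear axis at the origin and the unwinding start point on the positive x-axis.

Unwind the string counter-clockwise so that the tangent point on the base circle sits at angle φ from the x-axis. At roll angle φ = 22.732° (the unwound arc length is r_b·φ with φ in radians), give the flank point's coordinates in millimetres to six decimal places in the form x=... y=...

x=59.513923 y=1.133773

pitch radius r_p = m·N/2 = 4.959·24/2 = 59.508000
base radius r_b = r_p·cos α = 59.508000·cos 21.600° = 55.329139
roll angle φ = 22.732° = 0.39674825 rad
x = r_b·(cos φ + φ·sin φ) = 55.329139·(0.92232241 + 0.39674825·0.38642122) = 59.513923
y = r_b·(sin φ − φ·cos φ) = 55.329139·(0.38642122 − 0.39674825·0.92232241) = 1.133773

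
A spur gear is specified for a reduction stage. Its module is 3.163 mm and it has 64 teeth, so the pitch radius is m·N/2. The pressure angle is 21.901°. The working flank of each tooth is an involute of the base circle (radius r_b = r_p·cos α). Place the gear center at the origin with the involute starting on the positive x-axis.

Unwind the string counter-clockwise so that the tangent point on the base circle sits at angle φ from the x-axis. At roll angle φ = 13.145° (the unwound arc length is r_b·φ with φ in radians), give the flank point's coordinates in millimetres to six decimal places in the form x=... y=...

pitch radius r_p = m·N/2 = 3.163·64/2 = 101.216000
base radius r_b = r_p·cos α = 101.216000·cos 21.901° = 93.911215
roll angle φ = 13.145° = 0.22942353 rad
x = r_b·(cos φ + φ·sin φ) = 93.911215·(0.97379766 + 0.22942353·0.22741620) = 96.350304
y = r_b·(sin φ − φ·cos φ) = 93.911215·(0.22741620 − 0.22942353·0.97379766) = 0.376030

x=96.350304 y=0.376030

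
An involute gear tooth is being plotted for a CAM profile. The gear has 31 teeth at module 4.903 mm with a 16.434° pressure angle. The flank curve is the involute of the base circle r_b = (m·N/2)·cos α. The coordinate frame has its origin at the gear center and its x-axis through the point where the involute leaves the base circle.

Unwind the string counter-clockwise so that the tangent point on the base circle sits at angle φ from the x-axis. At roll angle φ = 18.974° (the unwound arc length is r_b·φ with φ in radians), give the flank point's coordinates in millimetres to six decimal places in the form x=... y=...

x=76.779723 y=0.872762

pitch radius r_p = m·N/2 = 4.903·31/2 = 75.996500
base radius r_b = r_p·cos α = 75.996500·cos 16.434° = 72.891759
roll angle φ = 18.974° = 0.33115877 rad
x = r_b·(cos φ + φ·sin φ) = 72.891759·(0.94566622 + 0.33115877·0.32513906) = 76.779723
y = r_b·(sin φ − φ·cos φ) = 72.891759·(0.32513906 − 0.33115877·0.94566622) = 0.872762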